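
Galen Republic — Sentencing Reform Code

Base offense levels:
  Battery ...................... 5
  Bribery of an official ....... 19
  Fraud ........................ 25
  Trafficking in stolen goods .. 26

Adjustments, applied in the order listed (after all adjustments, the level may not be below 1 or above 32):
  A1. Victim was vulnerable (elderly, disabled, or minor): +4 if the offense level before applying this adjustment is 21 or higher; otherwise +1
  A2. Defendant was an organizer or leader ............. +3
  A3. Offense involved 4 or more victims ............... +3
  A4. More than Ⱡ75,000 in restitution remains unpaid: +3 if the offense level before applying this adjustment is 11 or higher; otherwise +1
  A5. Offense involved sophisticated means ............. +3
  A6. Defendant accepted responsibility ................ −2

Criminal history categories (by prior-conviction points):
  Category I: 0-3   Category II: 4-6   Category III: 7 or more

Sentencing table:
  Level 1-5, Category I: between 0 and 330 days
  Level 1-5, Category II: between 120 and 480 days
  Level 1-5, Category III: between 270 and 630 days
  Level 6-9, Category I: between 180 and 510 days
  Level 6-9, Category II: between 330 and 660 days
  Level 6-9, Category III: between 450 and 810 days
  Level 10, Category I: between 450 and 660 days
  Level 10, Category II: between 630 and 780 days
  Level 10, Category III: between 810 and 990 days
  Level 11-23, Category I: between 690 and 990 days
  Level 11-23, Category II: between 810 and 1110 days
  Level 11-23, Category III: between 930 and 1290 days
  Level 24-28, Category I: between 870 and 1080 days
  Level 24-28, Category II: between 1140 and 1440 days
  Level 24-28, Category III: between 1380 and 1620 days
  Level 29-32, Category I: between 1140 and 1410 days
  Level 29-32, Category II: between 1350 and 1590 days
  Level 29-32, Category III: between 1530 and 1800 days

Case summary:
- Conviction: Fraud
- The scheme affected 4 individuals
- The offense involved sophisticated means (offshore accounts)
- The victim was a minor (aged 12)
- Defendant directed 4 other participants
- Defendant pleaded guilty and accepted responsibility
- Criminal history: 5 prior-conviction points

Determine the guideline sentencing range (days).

1350-1590 days

Base offense level for fraud: 25.
A1 applies (level before this adjustment is 25 ≥ 21, so +4): 25 + 4 = 29.
A2 applies: 29 + 3 = 32.
A3 applies: 32 + 3 = 35.
A4 does not apply.
A5 applies: 35 + 3 = 38.
A6 applies: 38 − 2 = 36.
Level 36 exceeds the maximum of 32; capped at 32.
Final offense level: 32.
Criminal history: 5 prior points → Category II (4-6).
Level 32 falls in the 29-32 band.
Grid: Level 29-32 × Category II = 1350-1590 days.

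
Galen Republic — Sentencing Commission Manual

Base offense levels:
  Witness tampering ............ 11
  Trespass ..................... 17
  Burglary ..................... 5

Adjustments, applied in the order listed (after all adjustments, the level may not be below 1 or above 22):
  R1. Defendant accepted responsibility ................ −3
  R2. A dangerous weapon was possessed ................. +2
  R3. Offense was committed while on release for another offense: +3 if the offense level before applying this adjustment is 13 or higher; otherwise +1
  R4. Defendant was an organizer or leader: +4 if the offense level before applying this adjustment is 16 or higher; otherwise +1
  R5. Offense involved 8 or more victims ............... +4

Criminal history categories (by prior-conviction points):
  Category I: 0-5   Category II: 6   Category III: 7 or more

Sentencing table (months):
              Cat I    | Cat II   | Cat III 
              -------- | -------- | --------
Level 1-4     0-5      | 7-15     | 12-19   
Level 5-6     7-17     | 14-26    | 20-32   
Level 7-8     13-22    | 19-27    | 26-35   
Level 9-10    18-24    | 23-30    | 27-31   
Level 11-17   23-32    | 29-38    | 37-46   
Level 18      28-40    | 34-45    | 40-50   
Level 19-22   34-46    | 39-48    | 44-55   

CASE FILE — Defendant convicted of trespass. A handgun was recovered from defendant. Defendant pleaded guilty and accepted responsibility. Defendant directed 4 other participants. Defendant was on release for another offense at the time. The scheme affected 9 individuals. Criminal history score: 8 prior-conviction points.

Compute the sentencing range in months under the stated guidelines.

44-55 months

Base offense level for trespass: 17.
R1 applies: 17 − 3 = 14.
R2 applies: 14 + 2 = 16.
R3 applies (level before this adjustment is 16 ≥ 13, so +3): 16 + 3 = 19.
R4 applies (level before this adjustment is 19 ≥ 16, so +4): 19 + 4 = 23.
R5 applies: 23 + 4 = 27.
Level 27 exceeds the maximum of 22; capped at 22.
Final offense level: 22.
Criminal history: 8 prior points → Category III (7+).
Level 22 falls in the 19-22 band.
Grid: Level 19-22 × Category III = 44-55 months.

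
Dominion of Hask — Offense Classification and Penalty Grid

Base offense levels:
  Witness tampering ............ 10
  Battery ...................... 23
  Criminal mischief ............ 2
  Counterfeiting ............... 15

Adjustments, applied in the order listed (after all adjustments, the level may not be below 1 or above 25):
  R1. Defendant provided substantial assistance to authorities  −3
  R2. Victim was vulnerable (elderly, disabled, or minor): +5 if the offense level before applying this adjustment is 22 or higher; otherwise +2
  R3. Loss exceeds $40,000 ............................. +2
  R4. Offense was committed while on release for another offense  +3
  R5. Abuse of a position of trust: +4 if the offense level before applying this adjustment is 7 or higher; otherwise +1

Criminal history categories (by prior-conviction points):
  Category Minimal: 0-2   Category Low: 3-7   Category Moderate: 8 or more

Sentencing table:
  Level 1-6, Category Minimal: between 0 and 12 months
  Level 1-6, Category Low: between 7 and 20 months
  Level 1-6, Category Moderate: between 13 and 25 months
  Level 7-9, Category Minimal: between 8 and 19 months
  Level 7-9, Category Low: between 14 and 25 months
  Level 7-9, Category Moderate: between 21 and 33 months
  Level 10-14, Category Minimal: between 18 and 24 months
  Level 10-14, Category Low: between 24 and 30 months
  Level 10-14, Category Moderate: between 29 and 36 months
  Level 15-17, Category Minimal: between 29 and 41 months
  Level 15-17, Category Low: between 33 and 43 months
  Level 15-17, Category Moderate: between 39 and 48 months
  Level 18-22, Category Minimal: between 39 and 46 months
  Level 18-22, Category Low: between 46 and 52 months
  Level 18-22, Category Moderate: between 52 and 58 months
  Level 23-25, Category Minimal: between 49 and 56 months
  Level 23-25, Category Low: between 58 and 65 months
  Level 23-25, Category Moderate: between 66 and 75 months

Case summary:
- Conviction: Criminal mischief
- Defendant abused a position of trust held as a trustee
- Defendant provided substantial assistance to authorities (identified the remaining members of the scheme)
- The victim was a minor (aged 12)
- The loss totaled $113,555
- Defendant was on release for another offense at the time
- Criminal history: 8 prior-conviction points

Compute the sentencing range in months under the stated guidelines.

Base offense level for criminal mischief: 2.
R1 applies: 2 − 3 = -1.
R2 applies (level before this adjustment is -1 < 22, so +2): -1 + 2 = 1.
R3 applies: 1 + 2 = 3.
R4 applies: 3 + 3 = 6.
R5 applies (level before this adjustment is 6 < 7, so +1): 6 + 1 = 7.
Final offense level: 7.
Criminal history: 8 prior points → Category Moderate (8+).
Level 7 falls in the 7-9 band.
Grid: Level 7-9 × Category Moderate = 21-33 months.

21-33 months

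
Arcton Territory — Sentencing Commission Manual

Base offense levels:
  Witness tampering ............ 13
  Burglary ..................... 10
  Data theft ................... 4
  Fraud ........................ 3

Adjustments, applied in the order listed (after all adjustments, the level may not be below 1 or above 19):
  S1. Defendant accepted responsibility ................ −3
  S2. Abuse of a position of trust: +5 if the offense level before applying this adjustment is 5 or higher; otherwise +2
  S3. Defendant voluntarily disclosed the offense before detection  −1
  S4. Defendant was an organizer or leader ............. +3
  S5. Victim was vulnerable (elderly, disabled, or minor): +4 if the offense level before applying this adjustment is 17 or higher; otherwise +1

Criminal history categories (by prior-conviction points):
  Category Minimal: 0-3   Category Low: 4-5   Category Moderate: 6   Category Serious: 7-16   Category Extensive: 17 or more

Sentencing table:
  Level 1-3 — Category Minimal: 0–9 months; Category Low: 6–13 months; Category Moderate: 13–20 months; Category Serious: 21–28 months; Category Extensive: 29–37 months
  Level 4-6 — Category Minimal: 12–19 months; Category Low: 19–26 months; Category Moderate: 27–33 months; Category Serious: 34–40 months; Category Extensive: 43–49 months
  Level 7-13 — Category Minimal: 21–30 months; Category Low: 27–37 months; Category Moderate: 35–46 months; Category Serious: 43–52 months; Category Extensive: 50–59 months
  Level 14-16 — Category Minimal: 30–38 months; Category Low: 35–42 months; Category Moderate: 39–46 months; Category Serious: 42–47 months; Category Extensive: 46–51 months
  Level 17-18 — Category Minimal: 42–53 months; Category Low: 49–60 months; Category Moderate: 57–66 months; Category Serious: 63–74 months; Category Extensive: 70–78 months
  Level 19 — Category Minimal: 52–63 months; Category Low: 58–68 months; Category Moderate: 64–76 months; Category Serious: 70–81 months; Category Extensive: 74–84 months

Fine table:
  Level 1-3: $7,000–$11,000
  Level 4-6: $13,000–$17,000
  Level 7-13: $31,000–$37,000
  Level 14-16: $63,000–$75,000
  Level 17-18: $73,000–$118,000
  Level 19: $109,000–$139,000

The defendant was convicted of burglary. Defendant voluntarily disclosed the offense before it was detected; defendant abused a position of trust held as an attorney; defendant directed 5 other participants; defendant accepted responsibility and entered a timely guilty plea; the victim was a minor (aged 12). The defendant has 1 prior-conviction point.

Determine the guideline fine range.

$63,000–$75,000

Base offense level for burglary: 10.
S1 applies: 10 − 3 = 7.
S2 applies (level before this adjustment is 7 ≥ 5, so +5): 7 + 5 = 12.
S3 applies: 12 − 1 = 11.
S4 applies: 11 + 3 = 14.
S5 applies (level before this adjustment is 14 < 17, so +1): 14 + 1 = 15.
Final offense level: 15.
Level 15 falls in the 14-16 band.
Fine table: Level 14-16 → $63,000–$75,000.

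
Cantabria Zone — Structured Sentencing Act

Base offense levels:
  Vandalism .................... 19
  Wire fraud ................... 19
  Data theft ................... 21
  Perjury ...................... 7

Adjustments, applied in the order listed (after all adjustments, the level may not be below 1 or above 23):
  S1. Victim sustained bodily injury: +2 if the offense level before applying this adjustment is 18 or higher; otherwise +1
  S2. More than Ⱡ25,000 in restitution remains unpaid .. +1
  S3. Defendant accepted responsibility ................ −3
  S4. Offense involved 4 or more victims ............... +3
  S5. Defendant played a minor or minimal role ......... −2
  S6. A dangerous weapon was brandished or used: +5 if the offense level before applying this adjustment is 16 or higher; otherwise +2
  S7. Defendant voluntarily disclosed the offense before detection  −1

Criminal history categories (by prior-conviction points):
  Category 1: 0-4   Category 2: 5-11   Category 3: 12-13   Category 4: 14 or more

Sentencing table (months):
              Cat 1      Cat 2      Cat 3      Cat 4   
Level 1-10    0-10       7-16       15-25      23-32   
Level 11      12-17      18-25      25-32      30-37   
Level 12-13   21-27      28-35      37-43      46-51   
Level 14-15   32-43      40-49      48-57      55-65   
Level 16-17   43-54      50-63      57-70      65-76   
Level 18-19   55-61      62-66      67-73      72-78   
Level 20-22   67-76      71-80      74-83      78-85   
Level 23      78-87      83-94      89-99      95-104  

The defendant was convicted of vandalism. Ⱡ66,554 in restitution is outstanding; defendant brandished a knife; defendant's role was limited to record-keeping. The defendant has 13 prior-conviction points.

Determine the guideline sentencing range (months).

89-99 months

Base offense level for vandalism: 19.
S1 does not apply.
S2 applies: 19 + 1 = 20.
S4 does not apply.
S5 applies: 20 − 2 = 18.
S6 applies (level before this adjustment is 18 ≥ 16, so +5): 18 + 5 = 23.
Final offense level: 23.
Criminal history: 13 prior points → Category 3 (12-13).
Level 23 falls in the 23 band.
Grid: Level 23 × Category 3 = 89-99 months.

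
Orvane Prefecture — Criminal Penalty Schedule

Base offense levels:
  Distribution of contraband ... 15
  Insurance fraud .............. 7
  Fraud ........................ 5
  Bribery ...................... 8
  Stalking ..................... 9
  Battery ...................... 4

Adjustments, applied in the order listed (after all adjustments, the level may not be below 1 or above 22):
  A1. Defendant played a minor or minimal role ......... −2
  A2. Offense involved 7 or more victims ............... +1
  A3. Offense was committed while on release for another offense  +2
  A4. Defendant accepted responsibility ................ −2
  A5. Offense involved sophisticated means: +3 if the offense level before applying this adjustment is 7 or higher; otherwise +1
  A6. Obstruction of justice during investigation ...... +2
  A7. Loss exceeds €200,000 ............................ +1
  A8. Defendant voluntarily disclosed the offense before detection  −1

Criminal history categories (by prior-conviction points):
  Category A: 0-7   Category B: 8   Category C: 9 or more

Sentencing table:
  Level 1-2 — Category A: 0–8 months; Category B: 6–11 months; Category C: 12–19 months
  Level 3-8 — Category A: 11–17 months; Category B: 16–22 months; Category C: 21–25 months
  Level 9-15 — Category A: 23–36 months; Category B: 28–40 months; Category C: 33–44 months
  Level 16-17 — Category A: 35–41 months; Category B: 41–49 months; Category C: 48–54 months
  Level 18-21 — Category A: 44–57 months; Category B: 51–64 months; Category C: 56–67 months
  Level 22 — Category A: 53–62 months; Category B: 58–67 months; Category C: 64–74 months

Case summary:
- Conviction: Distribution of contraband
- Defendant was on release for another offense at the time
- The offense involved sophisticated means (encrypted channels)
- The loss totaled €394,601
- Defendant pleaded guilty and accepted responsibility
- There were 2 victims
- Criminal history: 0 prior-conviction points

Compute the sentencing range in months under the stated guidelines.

Base offense level for distribution of contraband: 15.
A1 does not apply.
A3 applies: 15 + 2 = 17.
A4 applies: 17 − 2 = 15.
A5 applies (level before this adjustment is 15 ≥ 7, so +3): 15 + 3 = 18.
A7 applies: 18 + 1 = 19.
A8 does not apply.
Final offense level: 19.
Criminal history: 0 prior points → Category A (0-7).
Level 19 falls in the 18-21 band.
Grid: Level 18-21 × Category A = 44-57 months.

44-57 months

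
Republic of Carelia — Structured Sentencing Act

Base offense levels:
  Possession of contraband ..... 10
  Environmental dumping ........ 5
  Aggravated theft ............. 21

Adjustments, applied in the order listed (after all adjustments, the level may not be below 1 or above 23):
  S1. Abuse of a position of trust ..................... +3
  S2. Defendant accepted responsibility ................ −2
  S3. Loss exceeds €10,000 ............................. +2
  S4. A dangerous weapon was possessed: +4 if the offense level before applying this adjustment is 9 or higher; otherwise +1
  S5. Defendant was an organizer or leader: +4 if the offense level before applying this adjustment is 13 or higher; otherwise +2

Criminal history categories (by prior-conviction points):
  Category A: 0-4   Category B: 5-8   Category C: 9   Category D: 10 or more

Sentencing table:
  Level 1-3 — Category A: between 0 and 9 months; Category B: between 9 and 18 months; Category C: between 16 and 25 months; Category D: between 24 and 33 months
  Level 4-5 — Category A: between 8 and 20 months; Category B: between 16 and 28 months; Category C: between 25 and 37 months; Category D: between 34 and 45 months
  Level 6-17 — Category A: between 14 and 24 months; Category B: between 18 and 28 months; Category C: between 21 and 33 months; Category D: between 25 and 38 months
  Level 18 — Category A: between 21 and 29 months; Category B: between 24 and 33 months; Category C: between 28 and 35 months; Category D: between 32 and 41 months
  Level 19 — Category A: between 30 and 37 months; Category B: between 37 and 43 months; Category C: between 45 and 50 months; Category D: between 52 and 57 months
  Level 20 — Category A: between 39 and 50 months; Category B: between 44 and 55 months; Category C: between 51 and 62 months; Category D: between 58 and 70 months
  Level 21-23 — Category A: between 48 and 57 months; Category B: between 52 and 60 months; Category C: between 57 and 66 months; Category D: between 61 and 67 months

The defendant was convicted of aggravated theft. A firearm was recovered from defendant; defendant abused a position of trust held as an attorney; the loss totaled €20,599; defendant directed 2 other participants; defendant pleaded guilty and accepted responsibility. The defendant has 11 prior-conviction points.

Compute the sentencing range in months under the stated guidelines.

61-67 months

Base offense level for aggravated theft: 21.
S1 applies: 21 + 3 = 24.
S2 applies: 24 − 2 = 22.
S3 applies: 22 + 2 = 24.
S4 applies (level before this adjustment is 24 ≥ 9, so +4): 24 + 4 = 28.
S5 applies (level before this adjustment is 28 ≥ 13, so +4): 28 + 4 = 32.
Level 32 exceeds the maximum of 23; capped at 23.
Final offense level: 23.
Criminal history: 11 prior points → Category D (10+).
Level 23 falls in the 21-23 band.
Grid: Level 21-23 × Category D = 61-67 months.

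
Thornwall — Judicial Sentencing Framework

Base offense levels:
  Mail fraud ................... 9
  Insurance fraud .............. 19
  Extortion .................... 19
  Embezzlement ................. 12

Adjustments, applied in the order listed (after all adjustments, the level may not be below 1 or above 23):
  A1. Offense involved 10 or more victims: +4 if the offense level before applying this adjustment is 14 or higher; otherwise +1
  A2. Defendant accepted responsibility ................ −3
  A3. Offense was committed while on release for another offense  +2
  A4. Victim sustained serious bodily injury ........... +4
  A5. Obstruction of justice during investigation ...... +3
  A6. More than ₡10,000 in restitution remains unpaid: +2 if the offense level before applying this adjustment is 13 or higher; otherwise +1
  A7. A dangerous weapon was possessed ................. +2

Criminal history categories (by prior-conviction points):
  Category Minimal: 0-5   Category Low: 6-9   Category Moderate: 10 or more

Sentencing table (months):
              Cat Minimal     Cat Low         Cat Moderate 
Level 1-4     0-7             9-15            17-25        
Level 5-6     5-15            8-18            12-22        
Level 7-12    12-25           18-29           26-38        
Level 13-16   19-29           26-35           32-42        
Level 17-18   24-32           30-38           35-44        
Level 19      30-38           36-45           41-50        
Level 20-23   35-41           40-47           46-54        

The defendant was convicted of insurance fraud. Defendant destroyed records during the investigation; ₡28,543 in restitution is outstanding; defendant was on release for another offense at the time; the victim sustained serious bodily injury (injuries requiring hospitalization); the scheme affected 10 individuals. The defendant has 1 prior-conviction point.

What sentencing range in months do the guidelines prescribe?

35-41 months

Base offense level for insurance fraud: 19.
A1 applies (level before this adjustment is 19 ≥ 14, so +4): 19 + 4 = 23.
A3 applies: 23 + 2 = 25.
A4 applies: 25 + 4 = 29.
A5 applies: 29 + 3 = 32.
A6 applies (level before this adjustment is 32 ≥ 13, so +2): 32 + 2 = 34.
A7 does not apply.
Level 34 exceeds the maximum of 23; capped at 23.
Final offense level: 23.
Criminal history: 1 prior point → Category Minimal (0-5).
Level 23 falls in the 20-23 band.
Grid: Level 20-23 × Category Minimal = 35-41 months.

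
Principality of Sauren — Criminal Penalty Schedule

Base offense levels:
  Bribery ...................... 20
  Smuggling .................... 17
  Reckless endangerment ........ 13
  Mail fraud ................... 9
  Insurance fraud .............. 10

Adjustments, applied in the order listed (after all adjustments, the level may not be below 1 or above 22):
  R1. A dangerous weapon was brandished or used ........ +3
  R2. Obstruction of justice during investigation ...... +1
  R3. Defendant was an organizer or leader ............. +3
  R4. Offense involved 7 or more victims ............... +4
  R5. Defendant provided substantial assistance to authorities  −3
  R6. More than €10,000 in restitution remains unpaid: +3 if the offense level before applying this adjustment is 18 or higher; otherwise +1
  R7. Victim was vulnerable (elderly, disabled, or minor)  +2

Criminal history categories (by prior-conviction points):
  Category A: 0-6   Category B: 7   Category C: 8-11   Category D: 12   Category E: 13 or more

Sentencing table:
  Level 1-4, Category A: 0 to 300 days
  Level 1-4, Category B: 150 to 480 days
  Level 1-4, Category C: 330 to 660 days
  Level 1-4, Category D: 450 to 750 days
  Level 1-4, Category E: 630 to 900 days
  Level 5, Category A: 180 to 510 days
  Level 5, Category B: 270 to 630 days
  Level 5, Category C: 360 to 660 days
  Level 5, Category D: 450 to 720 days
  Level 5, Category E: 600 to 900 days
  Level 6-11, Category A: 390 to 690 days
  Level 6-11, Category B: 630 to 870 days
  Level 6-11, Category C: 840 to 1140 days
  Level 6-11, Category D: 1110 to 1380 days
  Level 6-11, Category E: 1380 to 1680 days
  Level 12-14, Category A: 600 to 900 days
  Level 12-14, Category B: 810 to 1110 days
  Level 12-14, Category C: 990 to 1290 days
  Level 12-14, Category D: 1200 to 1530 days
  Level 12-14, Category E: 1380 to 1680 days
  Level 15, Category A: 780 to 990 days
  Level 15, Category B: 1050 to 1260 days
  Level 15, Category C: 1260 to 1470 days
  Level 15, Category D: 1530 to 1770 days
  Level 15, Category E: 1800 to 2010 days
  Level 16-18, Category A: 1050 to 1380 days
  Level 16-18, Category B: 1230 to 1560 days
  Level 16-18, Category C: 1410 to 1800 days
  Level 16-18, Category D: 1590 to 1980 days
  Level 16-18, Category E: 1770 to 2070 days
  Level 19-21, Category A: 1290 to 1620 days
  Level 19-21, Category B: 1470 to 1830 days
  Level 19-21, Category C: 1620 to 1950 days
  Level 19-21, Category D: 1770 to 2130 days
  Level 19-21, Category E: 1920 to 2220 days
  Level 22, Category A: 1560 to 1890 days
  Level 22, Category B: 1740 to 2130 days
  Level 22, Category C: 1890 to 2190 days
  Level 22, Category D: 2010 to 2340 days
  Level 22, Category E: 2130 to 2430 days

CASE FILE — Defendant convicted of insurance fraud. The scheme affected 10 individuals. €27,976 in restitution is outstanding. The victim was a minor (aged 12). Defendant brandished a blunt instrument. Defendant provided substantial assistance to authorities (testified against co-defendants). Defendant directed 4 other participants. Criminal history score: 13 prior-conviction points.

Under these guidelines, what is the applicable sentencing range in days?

1920-2220 days

Base offense level for insurance fraud: 10.
R1 applies: 10 + 3 = 13.
R3 applies: 13 + 3 = 16.
R4 applies: 16 + 4 = 20.
R5 applies: 20 − 3 = 17.
R6 applies (level before this adjustment is 17 < 18, so +1): 17 + 1 = 18.
R7 applies: 18 + 2 = 20.
Final offense level: 20.
Criminal history: 13 prior points → Category E (13+).
Level 20 falls in the 19-21 band.
Grid: Level 19-21 × Category E = 1920-2220 days.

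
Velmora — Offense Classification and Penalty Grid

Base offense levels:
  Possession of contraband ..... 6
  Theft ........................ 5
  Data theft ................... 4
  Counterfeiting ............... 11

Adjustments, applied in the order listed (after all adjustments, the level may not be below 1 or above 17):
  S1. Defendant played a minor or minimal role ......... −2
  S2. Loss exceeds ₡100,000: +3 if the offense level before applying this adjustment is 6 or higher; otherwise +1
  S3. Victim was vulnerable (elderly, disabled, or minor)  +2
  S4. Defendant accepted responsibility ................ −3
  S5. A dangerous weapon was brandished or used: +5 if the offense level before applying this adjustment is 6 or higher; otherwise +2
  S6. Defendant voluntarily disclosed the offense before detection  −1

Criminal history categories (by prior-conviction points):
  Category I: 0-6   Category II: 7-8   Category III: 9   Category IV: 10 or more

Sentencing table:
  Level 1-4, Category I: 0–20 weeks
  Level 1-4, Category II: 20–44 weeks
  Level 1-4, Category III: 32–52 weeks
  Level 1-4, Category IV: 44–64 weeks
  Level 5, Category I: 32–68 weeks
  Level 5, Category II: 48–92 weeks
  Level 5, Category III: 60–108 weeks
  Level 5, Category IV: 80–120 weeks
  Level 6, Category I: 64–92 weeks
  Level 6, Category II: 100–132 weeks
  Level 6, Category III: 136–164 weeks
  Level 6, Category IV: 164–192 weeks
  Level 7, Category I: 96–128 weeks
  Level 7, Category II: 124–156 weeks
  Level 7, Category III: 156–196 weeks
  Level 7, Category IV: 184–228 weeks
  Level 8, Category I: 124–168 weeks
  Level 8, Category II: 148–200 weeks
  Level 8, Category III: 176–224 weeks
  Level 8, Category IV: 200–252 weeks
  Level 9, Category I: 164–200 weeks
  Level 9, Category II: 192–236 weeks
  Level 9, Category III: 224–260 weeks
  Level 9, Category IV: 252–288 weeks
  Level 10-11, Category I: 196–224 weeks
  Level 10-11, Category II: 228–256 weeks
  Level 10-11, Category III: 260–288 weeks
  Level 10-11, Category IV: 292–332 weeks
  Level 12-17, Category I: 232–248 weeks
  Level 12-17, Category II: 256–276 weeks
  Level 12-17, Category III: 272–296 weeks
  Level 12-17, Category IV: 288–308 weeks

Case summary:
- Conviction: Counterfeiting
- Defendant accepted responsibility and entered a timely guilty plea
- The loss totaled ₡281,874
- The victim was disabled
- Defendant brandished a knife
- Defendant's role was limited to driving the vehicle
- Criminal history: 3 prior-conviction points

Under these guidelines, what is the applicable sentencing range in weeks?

Base offense level for counterfeiting: 11.
S1 applies: 11 − 2 = 9.
S2 applies (level before this adjustment is 9 ≥ 6, so +3): 9 + 3 = 12.
S3 applies: 12 + 2 = 14.
S4 applies: 14 − 3 = 11.
S5 applies (level before this adjustment is 11 ≥ 6, so +5): 11 + 5 = 16.
S6 does not apply.
Final offense level: 16.
Criminal history: 3 prior points → Category I (0-6).
Level 16 falls in the 12-17 band.
Grid: Level 12-17 × Category I = 232-248 weeks.

232-248 weeks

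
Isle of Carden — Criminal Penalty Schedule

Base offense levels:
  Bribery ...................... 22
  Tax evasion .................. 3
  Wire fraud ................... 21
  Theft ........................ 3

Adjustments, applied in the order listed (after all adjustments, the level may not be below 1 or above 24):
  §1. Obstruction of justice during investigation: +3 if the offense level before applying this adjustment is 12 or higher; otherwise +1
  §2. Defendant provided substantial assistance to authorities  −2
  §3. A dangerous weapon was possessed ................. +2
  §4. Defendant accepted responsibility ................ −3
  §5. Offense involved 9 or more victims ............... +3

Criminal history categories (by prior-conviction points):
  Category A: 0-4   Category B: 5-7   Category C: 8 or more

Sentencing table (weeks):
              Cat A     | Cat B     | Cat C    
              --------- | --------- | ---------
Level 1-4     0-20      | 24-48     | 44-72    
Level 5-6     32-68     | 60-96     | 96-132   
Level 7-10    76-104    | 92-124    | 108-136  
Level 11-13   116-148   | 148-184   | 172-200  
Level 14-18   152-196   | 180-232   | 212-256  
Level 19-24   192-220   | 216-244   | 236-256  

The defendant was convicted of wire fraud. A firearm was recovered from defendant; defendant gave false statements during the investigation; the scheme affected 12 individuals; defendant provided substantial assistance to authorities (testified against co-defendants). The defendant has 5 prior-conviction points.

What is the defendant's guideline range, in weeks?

216-244 weeks

Base offense level for wire fraud: 21.
§1 applies (level before this adjustment is 21 ≥ 12, so +3): 21 + 3 = 24.
§2 applies: 24 − 2 = 22.
§3 applies: 22 + 2 = 24.
§4 does not apply.
§5 applies: 24 + 3 = 27.
Level 27 exceeds the maximum of 24; capped at 24.
Final offense level: 24.
Criminal history: 5 prior points → Category B (5-7).
Level 24 falls in the 19-24 band.
Grid: Level 19-24 × Category B = 216-244 weeks.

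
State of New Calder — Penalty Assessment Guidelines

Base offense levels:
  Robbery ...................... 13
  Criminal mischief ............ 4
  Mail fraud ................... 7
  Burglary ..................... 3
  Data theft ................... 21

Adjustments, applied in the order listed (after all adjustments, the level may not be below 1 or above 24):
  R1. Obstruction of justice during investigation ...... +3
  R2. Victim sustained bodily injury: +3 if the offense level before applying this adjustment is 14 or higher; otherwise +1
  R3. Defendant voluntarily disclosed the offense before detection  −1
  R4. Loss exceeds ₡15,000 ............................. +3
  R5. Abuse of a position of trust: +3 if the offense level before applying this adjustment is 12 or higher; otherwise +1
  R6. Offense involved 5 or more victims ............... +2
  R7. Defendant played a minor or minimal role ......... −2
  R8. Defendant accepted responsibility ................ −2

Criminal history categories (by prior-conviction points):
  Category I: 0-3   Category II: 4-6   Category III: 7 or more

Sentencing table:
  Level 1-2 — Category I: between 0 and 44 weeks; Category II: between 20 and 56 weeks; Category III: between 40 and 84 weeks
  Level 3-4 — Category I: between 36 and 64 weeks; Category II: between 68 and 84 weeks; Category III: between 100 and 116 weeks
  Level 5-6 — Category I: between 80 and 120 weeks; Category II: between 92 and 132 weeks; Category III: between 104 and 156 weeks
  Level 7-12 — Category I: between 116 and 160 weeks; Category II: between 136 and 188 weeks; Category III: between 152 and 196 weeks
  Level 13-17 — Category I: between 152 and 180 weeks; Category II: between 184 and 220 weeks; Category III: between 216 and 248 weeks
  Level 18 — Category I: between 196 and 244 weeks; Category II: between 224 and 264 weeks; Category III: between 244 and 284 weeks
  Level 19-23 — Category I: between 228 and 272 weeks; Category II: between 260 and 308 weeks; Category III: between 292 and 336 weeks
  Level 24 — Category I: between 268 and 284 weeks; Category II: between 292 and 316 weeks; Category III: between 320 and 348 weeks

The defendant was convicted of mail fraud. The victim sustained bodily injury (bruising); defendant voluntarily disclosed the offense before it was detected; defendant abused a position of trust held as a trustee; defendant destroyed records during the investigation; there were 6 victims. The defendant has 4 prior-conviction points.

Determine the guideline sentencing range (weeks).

Base offense level for mail fraud: 7.
R1 applies: 7 + 3 = 10.
R2 applies (level before this adjustment is 10 < 14, so +1): 10 + 1 = 11.
R3 applies: 11 − 1 = 10.
R4 does not apply.
R5 applies (level before this adjustment is 10 < 12, so +1): 10 + 1 = 11.
R6 applies: 11 + 2 = 13.
Final offense level: 13.
Criminal history: 4 prior points → Category II (4-6).
Level 13 falls in the 13-17 band.
Grid: Level 13-17 × Category II = 184-220 weeks.

184-220 weeks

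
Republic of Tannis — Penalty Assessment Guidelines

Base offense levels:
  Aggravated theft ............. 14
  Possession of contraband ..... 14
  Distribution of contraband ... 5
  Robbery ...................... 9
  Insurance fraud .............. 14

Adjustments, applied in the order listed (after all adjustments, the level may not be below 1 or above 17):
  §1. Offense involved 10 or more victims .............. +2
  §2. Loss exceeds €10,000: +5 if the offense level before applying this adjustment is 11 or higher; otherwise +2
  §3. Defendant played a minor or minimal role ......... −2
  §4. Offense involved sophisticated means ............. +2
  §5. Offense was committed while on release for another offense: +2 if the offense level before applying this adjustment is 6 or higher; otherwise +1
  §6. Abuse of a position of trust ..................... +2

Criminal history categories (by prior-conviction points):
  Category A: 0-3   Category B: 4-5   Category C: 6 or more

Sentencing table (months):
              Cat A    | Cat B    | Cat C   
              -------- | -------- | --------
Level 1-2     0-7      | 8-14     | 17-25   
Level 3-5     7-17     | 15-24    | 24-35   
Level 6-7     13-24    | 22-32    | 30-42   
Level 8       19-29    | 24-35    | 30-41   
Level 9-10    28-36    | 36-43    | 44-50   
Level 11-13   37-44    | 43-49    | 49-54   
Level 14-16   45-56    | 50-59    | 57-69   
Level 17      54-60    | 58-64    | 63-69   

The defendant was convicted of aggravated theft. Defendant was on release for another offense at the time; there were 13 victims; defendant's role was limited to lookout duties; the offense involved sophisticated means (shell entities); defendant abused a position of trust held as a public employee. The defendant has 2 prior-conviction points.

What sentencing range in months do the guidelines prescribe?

Base offense level for aggravated theft: 14.
§1 applies: 14 + 2 = 16.
§2 does not apply.
§3 applies: 16 − 2 = 14.
§4 applies: 14 + 2 = 16.
§5 applies (level before this adjustment is 16 ≥ 6, so +2): 16 + 2 = 18.
§6 applies: 18 + 2 = 20.
Level 20 exceeds the maximum of 17; capped at 17.
Final offense level: 17.
Criminal history: 2 prior points → Category A (0-3).
Level 17 falls in the 17 band.
Grid: Level 17 × Category A = 54-60 months.

54-60 months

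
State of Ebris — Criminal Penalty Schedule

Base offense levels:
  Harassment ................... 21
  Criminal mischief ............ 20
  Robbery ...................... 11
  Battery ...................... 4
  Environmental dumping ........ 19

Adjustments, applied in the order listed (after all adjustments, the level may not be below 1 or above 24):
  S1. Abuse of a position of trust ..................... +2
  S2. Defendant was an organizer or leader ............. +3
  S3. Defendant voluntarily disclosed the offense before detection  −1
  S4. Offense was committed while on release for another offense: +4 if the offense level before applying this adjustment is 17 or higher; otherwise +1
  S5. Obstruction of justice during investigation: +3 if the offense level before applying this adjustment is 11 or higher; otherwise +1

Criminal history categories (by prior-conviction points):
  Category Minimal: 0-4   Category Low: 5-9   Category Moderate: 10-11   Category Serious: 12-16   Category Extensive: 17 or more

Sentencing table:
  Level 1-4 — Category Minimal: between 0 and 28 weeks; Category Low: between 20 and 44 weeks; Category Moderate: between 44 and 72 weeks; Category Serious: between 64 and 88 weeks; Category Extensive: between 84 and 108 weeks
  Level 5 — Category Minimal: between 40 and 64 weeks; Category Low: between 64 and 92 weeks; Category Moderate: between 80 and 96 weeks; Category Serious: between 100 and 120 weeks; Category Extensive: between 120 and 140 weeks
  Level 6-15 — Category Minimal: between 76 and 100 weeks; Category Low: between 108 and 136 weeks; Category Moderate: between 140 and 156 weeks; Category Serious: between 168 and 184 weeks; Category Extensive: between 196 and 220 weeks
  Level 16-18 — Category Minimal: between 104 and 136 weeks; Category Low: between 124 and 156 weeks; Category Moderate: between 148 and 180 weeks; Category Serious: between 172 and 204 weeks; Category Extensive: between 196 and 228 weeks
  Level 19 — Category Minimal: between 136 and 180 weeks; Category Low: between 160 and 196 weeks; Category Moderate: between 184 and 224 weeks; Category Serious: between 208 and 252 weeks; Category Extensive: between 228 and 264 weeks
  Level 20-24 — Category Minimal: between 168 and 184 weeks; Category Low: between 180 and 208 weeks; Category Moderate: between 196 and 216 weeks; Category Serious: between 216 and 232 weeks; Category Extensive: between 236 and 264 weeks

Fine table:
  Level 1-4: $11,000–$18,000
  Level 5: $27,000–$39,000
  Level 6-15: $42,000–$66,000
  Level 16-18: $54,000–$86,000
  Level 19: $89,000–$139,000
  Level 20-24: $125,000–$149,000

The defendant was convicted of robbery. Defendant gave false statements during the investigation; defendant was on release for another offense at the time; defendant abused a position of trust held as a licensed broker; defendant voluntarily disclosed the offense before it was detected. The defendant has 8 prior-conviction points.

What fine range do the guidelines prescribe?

Base offense level for robbery: 11.
S1 applies: 11 + 2 = 13.
S2 does not apply.
S3 applies: 13 − 1 = 12.
S4 applies (level before this adjustment is 12 < 17, so +1): 12 + 1 = 13.
S5 applies (level before this adjustment is 13 ≥ 11, so +3): 13 + 3 = 16.
Final offense level: 16.
Level 16 falls in the 16-18 band.
Fine table: Level 16-18 → $54,000–$86,000.

$54,000–$86,000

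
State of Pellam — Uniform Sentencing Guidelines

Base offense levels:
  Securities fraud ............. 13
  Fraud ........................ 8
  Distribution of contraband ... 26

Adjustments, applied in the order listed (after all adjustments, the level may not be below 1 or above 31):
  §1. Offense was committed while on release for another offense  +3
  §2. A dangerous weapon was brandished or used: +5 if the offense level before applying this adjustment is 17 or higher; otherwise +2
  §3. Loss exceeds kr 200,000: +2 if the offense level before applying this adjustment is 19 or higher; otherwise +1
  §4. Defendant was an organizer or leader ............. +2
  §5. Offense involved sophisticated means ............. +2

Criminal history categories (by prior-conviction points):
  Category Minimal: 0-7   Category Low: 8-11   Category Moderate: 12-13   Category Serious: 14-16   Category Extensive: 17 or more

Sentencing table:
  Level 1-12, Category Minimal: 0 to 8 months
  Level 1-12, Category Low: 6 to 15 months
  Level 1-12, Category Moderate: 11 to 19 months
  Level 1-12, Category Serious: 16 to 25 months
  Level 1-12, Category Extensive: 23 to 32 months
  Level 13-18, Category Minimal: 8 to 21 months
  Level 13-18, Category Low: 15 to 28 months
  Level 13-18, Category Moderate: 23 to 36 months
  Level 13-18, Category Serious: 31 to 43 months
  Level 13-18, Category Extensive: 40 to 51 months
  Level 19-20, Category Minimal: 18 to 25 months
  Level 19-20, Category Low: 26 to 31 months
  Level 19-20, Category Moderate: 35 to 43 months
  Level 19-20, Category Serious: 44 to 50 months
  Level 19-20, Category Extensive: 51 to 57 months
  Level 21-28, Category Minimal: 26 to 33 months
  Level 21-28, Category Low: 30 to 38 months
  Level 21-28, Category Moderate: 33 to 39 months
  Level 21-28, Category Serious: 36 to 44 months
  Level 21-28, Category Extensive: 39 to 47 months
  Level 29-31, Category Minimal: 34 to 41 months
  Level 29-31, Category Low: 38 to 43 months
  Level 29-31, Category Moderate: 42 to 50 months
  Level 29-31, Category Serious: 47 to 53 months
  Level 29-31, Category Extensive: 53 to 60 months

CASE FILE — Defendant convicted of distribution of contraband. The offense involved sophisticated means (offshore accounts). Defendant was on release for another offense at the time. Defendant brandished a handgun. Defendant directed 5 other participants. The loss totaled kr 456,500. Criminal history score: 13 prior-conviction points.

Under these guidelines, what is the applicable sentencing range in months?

42-50 months

Base offense level for distribution of contraband: 26.
§1 applies: 26 + 3 = 29.
§2 applies (level before this adjustment is 29 ≥ 17, so +5): 29 + 5 = 34.
§3 applies (level before this adjustment is 34 ≥ 19, so +2): 34 + 2 = 36.
§4 applies: 36 + 2 = 38.
§5 applies: 38 + 2 = 40.
Level 40 exceeds the maximum of 31; capped at 31.
Final offense level: 31.
Criminal history: 13 prior points → Category Moderate (12-13).
Level 31 falls in the 29-31 band.
Grid: Level 29-31 × Category Moderate = 42-50 months.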